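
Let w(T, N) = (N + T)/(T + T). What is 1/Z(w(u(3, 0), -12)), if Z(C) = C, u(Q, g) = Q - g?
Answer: -2/3 ≈ -0.66667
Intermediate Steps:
w(T, N) = (N + T)/(2*T) (w(T, N) = (N + T)/((2*T)) = (N + T)*(1/(2*T)) = (N + T)/(2*T))
1/Z(w(u(3, 0), -12)) = 1/((-12 + (3 - 1*0))/(2*(3 - 1*0))) = 1/((-12 + (3 + 0))/(2*(3 + 0))) = 1/((1/2)*(-12 + 3)/3) = 1/((1/2)*(1/3)*(-9)) = 1/(-3/2) = -2/3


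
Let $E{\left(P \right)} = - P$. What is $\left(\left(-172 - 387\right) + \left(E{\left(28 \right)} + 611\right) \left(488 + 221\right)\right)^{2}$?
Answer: $170393932944$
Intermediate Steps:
$\left(\left(-172 - 387\right) + \left(E{\left(28 \right)} + 611\right) \left(488 + 221\right)\right)^{2} = \left(\left(-172 - 387\right) + \left(\left(-1\right) 28 + 611\right) \left(488 + 221\right)\right)^{2} = \left(\left(-172 - 387\right) + \left(-28 + 611\right) 709\right)^{2} = \left(-559 + 583 \cdot 709\right)^{2} = \left(-559 + 413347\right)^{2} = 412788^{2} = 170393932944$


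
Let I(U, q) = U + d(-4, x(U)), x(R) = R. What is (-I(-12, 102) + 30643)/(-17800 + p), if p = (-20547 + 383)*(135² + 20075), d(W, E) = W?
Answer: -30659/772299000 ≈ -3.9698e-5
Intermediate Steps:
I(U, q) = -4 + U (I(U, q) = U - 4 = -4 + U)
p = -772281200 (p = -20164*(18225 + 20075) = -20164*38300 = -772281200)
(-I(-12, 102) + 30643)/(-17800 + p) = (-(-4 - 12) + 30643)/(-17800 - 772281200) = (-1*(-16) + 30643)/(-772299000) = (16 + 30643)*(-1/772299000) = 30659*(-1/772299000) = -30659/772299000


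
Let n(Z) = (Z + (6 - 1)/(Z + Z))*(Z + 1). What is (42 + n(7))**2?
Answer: 498436/49 ≈ 10172.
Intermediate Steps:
n(Z) = (1 + Z)*(Z + 5/(2*Z)) (n(Z) = (Z + 5/((2*Z)))*(1 + Z) = (Z + 5*(1/(2*Z)))*(1 + Z) = (Z + 5/(2*Z))*(1 + Z) = (1 + Z)*(Z + 5/(2*Z)))
(42 + n(7))**2 = (42 + (5/2 + 7 + 7**2 + (5/2)/7))**2 = (42 + (5/2 + 7 + 49 + (5/2)*(1/7)))**2 = (42 + (5/2 + 7 + 49 + 5/14))**2 = (42 + 412/7)**2 = (706/7)**2 = 498436/49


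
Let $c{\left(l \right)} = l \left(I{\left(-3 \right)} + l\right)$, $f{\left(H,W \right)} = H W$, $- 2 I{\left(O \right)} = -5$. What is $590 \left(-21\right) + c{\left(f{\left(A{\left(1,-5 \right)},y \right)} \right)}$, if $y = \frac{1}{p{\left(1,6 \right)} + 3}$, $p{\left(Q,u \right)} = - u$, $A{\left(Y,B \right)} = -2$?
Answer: $- \frac{111491}{9} \approx -12388.0$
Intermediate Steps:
$I{\left(O \right)} = \frac{5}{2}$ ($I{\left(O \right)} = \left(- \frac{1}{2}\right) \left(-5\right) = \frac{5}{2}$)
$y = - \frac{1}{3}$ ($y = \frac{1}{\left(-1\right) 6 + 3} = \frac{1}{-6 + 3} = \frac{1}{-3} = - \frac{1}{3} \approx -0.33333$)
$c{\left(l \right)} = l \left(\frac{5}{2} + l\right)$
$590 \left(-21\right) + c{\left(f{\left(A{\left(1,-5 \right)},y \right)} \right)} = 590 \left(-21\right) + \frac{\left(-2\right) \left(- \frac{1}{3}\right) \left(5 + 2 \left(\left(-2\right) \left(- \frac{1}{3}\right)\right)\right)}{2} = -12390 + \frac{1}{2} \cdot \frac{2}{3} \left(5 + 2 \cdot \frac{2}{3}\right) = -12390 + \frac{1}{2} \cdot \frac{2}{3} \left(5 + \frac{4}{3}\right) = -12390 + \frac{1}{2} \cdot \frac{2}{3} \cdot \frac{19}{3} = -12390 + \frac{19}{9} = - \frac{111491}{9}$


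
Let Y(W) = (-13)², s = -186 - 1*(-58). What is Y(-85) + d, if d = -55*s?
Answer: 7209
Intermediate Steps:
s = -128 (s = -186 + 58 = -128)
Y(W) = 169
d = 7040 (d = -55*(-128) = 7040)
Y(-85) + d = 169 + 7040 = 7209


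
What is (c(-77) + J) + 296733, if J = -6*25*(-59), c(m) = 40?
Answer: 305623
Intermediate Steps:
J = 8850 (J = -150*(-59) = 8850)
(c(-77) + J) + 296733 = (40 + 8850) + 296733 = 8890 + 296733 = 305623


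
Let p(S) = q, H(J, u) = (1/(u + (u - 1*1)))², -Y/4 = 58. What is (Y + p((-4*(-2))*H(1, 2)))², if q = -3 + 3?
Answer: 53824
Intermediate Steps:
Y = -232 (Y = -4*58 = -232)
H(J, u) = (-1 + 2*u)⁻² (H(J, u) = (1/(u + (u - 1)))² = (1/(u + (-1 + u)))² = (1/(-1 + 2*u))² = (-1 + 2*u)⁻²)
q = 0
p(S) = 0
(Y + p((-4*(-2))*H(1, 2)))² = (-232 + 0)² = (-232)² = 53824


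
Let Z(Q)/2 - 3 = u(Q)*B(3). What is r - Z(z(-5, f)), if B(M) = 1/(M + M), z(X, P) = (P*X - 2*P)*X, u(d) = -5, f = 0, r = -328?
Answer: -997/3 ≈ -332.33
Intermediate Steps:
z(X, P) = X*(-2*P + P*X) (z(X, P) = (-2*P + P*X)*X = X*(-2*P + P*X))
B(M) = 1/(2*M)
Z(Q) = 13/3 (Z(Q) = 6 + 2*(-5/(2*3)) = 6 + 2*(-5*1/6) = 6 + 2*(-5/6) = 6 - 5/3 = 13/3)
r - Z(z(-5, f)) = -328 - 1*13/3 = -328 - 13/3 = -997/3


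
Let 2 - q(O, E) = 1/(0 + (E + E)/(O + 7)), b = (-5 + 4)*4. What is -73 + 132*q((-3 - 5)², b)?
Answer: 2725/2 ≈ 1362.5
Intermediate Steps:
b = -4 (b = -1*4 = -4)
q(O, E) = 2 - (7 + O)/(2*E) (q(O, E) = 2 - 1/(0 + (E + E)/(O + 7)) = 2 - 1/(0 + (2*E)/(7 + O)) = 2 - 1/(0 + 2*E/(7 + O)) = 2 - 1/(2*E/(7 + O)) = 2 - (7 + O)/(2*E))
-73 + 132*q((-3 - 5)², b) = -73 + 132*((½)*(-7 - (-3 - 5)² + 4*(-4))/(-4)) = -73 + 132*((½)*(-¼)*(-7 - 1*(-8)² - 16)) = -73 + 132*((½)*(-¼)*(-7 - 1*64 - 16)) = -73 + 132*((½)*(-¼)*(-7 - 64 - 16)) = -73 + 132*((½)*(-¼)*(-87)) = -73 + 132*(87/8) = -73 + 2871/2 = 2725/2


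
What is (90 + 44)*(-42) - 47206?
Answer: -52834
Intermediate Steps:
(90 + 44)*(-42) - 47206 = 134*(-42) - 47206 = -5628 - 47206 = -52834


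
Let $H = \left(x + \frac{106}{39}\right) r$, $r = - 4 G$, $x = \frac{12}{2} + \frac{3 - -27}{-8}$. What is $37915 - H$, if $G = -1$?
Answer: $\frac{1477910}{39} \approx 37895.0$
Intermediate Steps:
$x = \frac{9}{4}$ ($x = 12 \cdot \frac{1}{2} + \left(3 + 27\right) \left(- \frac{1}{8}\right) = 6 + 30 \left(- \frac{1}{8}\right) = 6 - \frac{15}{4} = \frac{9}{4} \approx 2.25$)
$r = 4$ ($r = \left(-4\right) \left(-1\right) = 4$)
$H = \frac{775}{39}$ ($H = \left(\frac{9}{4} + \frac{106}{39}\right) 4 = \frac{775}{156} \cdot 4 = \frac{775}{39} \approx 19.872$)
$37915 - H = 37915 - \frac{775}{39} = \frac{1477910}{39}$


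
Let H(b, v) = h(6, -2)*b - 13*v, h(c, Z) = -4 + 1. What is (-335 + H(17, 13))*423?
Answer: -234765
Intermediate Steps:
h(c, Z) = -3
H(b, v) = -13*v - 3*b (H(b, v) = -3*b - 13*v = -13*v - 3*b)
(-335 + H(17, 13))*423 = (-335 + (-13*13 - 3*17))*423 = (-335 + (-169 - 51))*423 = (-335 - 220)*423 = -555*423 = -234765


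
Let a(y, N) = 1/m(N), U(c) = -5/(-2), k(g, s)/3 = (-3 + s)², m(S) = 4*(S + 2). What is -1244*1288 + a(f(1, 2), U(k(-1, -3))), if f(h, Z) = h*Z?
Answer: -28840895/18 ≈ -1.6023e+6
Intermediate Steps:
m(S) = 8 + 4*S (m(S) = 4*(2 + S) = 8 + 4*S)
k(g, s) = 3*(-3 + s)²
U(c) = 5/2 (U(c) = -5*(-½) = 5/2)
f(h, Z) = Z*h
a(y, N) = 1/(8 + 4*N)
-1244*1288 + a(f(1, 2), U(k(-1, -3))) = -1244*1288 + 1/(4*(2 + 5/2)) = -1602272 + 1/(4*(9/2)) = -1602272 + (¼)*(2/9) = -1602272 + 1/18 = -28840895/18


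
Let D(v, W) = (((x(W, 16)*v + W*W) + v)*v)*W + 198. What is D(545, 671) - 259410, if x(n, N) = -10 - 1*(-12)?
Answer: 165248534608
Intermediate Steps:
x(n, N) = 2 (x(n, N) = -10 + 12 = 2)
D(v, W) = 198 + W*v*(W² + 3*v) (D(v, W) = (((2*v + W*W) + v)*v)*W + 198 = (((2*v + W²) + v)*v)*W + 198 = (((W² + 2*v) + v)*v)*W + 198 = ((W² + 3*v)*v)*W + 198 = (v*(W² + 3*v))*W + 198 = W*v*(W² + 3*v) + 198 = 198 + W*v*(W² + 3*v))
D(545, 671) - 259410 = (198 + 545*671³ + 3*671*545²) - 259410 = (198 + 545*302111711 + 3*671*297025) - 259410 = (198 + 164650882495 + 597911325) - 259410 = 165248794018 - 259410 = 165248534608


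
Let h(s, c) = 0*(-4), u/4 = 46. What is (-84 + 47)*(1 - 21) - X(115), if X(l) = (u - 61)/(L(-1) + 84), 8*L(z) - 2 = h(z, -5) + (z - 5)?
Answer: 123334/167 ≈ 738.53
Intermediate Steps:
u = 184 (u = 4*46 = 184)
h(s, c) = 0
L(z) = -3/8 + z/8 (L(z) = 1/4 + (0 + (z - 5))/8 = 1/4 + (0 + (-5 + z))/8 = 1/4 + (-5 + z)/8 = 1/4 + (-5/8 + z/8) = -3/8 + z/8)
X(l) = 246/167 (X(l) = (184 - 61)/((-3/8 + (1/8)*(-1)) + 84) = 123/((-3/8 - 1/8) + 84) = 123/(-1/2 + 84) = 123/(167/2) = 123*(2/167) = 246/167)
(-84 + 47)*(1 - 21) - X(115) = (-84 + 47)*(1 - 21) - 1*246/167 = -37*(-20) - 246/167 = 740 - 246/167 = 123334/167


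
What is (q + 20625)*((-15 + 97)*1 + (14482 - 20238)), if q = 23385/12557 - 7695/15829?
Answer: -23262245713639950/198764753 ≈ -1.1703e+8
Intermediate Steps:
q = 273535050/198764753 (q = 23385*(1/12557) - 7695*1/15829 = 23385/12557 - 7695/15829 = 273535050/198764753 ≈ 1.3762)
(q + 20625)*((-15 + 97)*1 + (14482 - 20238)) = (273535050/198764753 + 20625)*((-15 + 97)*1 + (14482 - 20238)) = 4099796565675*(82*1 - 5756)/198764753 = 4099796565675*(82 - 5756)/198764753 = (4099796565675/198764753)*(-5674) = -23262245713639950/198764753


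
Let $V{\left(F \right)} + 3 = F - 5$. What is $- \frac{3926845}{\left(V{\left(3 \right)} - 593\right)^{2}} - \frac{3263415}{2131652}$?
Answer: $- \frac{45854217575}{3664842701} \approx -12.512$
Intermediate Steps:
$V{\left(F \right)} = -8 + F$ ($V{\left(F \right)} = -3 + \left(F - 5\right) = -3 + \left(-5 + F\right) = -8 + F$)
$- \frac{3926845}{\left(V{\left(3 \right)} - 593\right)^{2}} - \frac{3263415}{2131652} = - \frac{3926845}{\left(\left(-8 + 3\right) - 593\right)^{2}} - \frac{3263415}{2131652} = - \frac{3926845}{\left(-5 - 593\right)^{2}} - \frac{3263415}{2131652} = - \frac{3926845}{\left(-598\right)^{2}} - \frac{3263415}{2131652} = - \frac{3926845}{357604} - \frac{3263415}{2131652} = \left(-3926845\right) \frac{1}{357604} - \frac{3263415}{2131652} = - \frac{302065}{27508} - \frac{3263415}{2131652} = - \frac{45854217575}{3664842701}$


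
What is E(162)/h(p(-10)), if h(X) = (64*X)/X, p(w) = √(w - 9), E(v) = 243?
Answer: 243/64 ≈ 3.7969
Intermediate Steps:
p(w) = √(-9 + w)
h(X) = 64
E(162)/h(p(-10)) = 243/64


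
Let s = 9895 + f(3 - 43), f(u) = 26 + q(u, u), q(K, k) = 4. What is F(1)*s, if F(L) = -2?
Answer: -19850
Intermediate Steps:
f(u) = 30 (f(u) = 26 + 4 = 30)
s = 9925 (s = 9895 + 30 = 9925)
F(1)*s = -2*9925 = -19850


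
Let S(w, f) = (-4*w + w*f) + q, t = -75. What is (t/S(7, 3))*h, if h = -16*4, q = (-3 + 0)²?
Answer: 2400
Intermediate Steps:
q = 9 (q = (-3)² = 9)
S(w, f) = 9 - 4*w + f*w (S(w, f) = (-4*w + w*f) + 9 = (-4*w + f*w) + 9 = 9 - 4*w + f*w)
h = -64
(t/S(7, 3))*h = -75/(9 - 4*7 + 3*7)*(-64) = -75/(9 - 28 + 21)*(-64) = -75/2*(-64) = 2400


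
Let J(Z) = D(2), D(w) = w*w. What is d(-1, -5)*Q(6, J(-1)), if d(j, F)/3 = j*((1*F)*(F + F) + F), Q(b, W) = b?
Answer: -810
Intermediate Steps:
D(w) = w²
J(Z) = 4 (J(Z) = 2² = 4)
d(j, F) = 3*j*(F + 2*F²) (d(j, F) = 3*(j*((1*F)*(F + F) + F)) = 3*(j*(F*(2*F) + F)) = 3*(j*(2*F² + F)) = 3*(j*(F + 2*F²)) = 3*j*(F + 2*F²))
d(-1, -5)*Q(6, J(-1)) = (3*(-5)*(-1)*(1 + 2*(-5)))*6 = (3*(-5)*(-1)*(1 - 10))*6 = (3*(-5)*(-1)*(-9))*6 = -135*6 = -810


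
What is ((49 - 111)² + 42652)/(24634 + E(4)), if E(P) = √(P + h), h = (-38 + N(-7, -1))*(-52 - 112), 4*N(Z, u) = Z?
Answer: 1145382464/606827433 - 46496*√6523/606827433 ≈ 1.8813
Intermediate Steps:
N(Z, u) = Z/4
h = 6519 (h = (-38 + (¼)*(-7))*(-52 - 112) = (-38 - 7/4)*(-164) = -159/4*(-164) = 6519)
E(P) = √(6519 + P) (E(P) = √(P + 6519) = √(6519 + P))
((49 - 111)² + 42652)/(24634 + E(4)) = ((49 - 111)² + 42652)/(24634 + √(6519 + 4)) = ((-62)² + 42652)/(24634 + √6523) = (3844 + 42652)/(24634 + √6523) = 46496/(24634 + √6523)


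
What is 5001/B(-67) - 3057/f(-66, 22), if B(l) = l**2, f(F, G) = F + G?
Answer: 13942917/197516 ≈ 70.591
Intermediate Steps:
5001/B(-67) - 3057/f(-66, 22) = 5001/((-67)**2) - 3057/(-66 + 22) = 5001/4489 - 3057/(-44) = 5001*(1/4489) - 3057*(-1/44) = 5001/4489 + 3057/44 = 13942917/197516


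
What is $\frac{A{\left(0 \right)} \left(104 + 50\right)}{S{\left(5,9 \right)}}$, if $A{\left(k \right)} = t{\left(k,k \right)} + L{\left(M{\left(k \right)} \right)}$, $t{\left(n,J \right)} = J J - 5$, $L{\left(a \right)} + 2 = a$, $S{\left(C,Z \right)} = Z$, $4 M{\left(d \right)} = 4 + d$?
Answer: $- \frac{308}{3} \approx -102.67$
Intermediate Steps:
$M{\left(d \right)} = 1 + \frac{d}{4}$ ($M{\left(d \right)} = \frac{4 + d}{4} = 1 + \frac{d}{4}$)
$L{\left(a \right)} = -2 + a$
$t{\left(n,J \right)} = -5 + J^{2}$ ($t{\left(n,J \right)} = J^{2} - 5 = -5 + J^{2}$)
$A{\left(k \right)} = -6 + k^{2} + \frac{k}{4}$ ($A{\left(k \right)} = \left(-5 + k^{2}\right) + \left(-2 + \left(1 + \frac{k}{4}\right)\right) = \left(-5 + k^{2}\right) + \left(-1 + \frac{k}{4}\right) = -6 + k^{2} + \frac{k}{4}$)
$\frac{A{\left(0 \right)} \left(104 + 50\right)}{S{\left(5,9 \right)}} = \frac{\left(-6 + 0^{2} + \frac{1}{4} \cdot 0\right) \left(104 + 50\right)}{9} = \left(-6 + 0 + 0\right) 154 \cdot \frac{1}{9} = \left(-6\right) 154 \cdot \frac{1}{9} = \left(-924\right) \frac{1}{9} = - \frac{308}{3}$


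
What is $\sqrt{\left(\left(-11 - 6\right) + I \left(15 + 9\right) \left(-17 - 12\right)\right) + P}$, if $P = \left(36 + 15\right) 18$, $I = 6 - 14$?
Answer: $\sqrt{6469} \approx 80.43$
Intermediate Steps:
$I = -8$ ($I = 6 - 14 = -8$)
$P = 918$ ($P = 51 \cdot 18 = 918$)
$\sqrt{\left(\left(-11 - 6\right) + I \left(15 + 9\right) \left(-17 - 12\right)\right) + P} = \sqrt{\left(\left(-11 - 6\right) - 8 \left(15 + 9\right) \left(-17 - 12\right)\right) + 918} = \sqrt{\left(\left(-11 - 6\right) - 8 \cdot 24 \left(-29\right)\right) + 918} = \sqrt{\left(-17 - -5568\right) + 918} = \sqrt{\left(-17 + 5568\right) + 918} = \sqrt{5551 + 918} = \sqrt{6469}$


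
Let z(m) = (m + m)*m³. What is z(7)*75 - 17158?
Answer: 342992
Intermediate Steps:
z(m) = 2*m⁴ (z(m) = (2*m)*m³ = 2*m⁴)
z(7)*75 - 17158 = (2*7⁴)*75 - 17158 = (2*2401)*75 - 17158 = 4802*75 - 17158 = 360150 - 17158 = 342992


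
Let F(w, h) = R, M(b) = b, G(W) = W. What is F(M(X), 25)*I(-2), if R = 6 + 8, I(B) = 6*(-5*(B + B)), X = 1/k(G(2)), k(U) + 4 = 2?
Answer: 1680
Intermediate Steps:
k(U) = -2 (k(U) = -4 + 2 = -2)
X = -½ (X = 1/(-2) = -½ ≈ -0.50000)
I(B) = -60*B (I(B) = 6*(-10*B) = -60*B)
R = 14
F(w, h) = 14
F(M(X), 25)*I(-2) = 14*(-60*(-2)) = 14*120 = 1680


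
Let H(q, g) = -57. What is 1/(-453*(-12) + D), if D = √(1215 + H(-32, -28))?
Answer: 906/4924823 - √1158/29548938 ≈ 0.00018281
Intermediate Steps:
D = √1158 (D = √(1215 - 57) = √1158 ≈ 34.029)
1/(-453*(-12) + D) = 1/(-453*(-12) + √1158) = 1/(5436 + √1158)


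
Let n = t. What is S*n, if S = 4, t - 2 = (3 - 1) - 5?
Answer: -4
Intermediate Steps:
t = -1 (t = 2 + ((3 - 1) - 5) = 2 + (2 - 5) = 2 - 3 = -1)
n = -1
S*n = 4*(-1) = -4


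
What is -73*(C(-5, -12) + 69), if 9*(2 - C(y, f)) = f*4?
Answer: -16717/3 ≈ -5572.3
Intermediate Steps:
C(y, f) = 2 - 4*f/9 (C(y, f) = 2 - f*4/9 = 2 - 4*f/9)
-73*(C(-5, -12) + 69) = -73*((2 - 4/9*(-12)) + 69) = -73*((2 + 16/3) + 69) = -73*(22/3 + 69) = -73*229/3 = -16717/3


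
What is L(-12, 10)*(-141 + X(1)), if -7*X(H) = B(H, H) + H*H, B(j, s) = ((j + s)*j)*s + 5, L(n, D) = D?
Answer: -9950/7 ≈ -1421.4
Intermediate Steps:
B(j, s) = 5 + j*s*(j + s) (B(j, s) = (j*(j + s))*s + 5 = j*s*(j + s) + 5 = 5 + j*s*(j + s))
X(H) = -5/7 - 2*H**3/7 - H**2/7 (X(H) = -((5 + H*H**2 + H*H**2) + H*H)/7 = -((5 + H**3 + H**3) + H**2)/7 = -((5 + 2*H**3) + H**2)/7 = -(5 + H**2 + 2*H**3)/7 = -5/7 - 2*H**3/7 - H**2/7)
L(-12, 10)*(-141 + X(1)) = 10*(-141 + (-5/7 - 2/7*1**3 - 1/7*1**2)) = 10*(-141 + (-5/7 - 2/7*1 - 1/7*1)) = 10*(-141 + (-5/7 - 2/7 - 1/7)) = 10*(-141 - 8/7) = 10*(-995/7) = -9950/7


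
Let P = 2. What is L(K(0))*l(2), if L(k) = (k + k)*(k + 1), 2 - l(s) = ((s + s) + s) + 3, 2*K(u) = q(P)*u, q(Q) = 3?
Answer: 0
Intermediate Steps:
K(u) = 3*u/2 (K(u) = (3*u)/2 = 3*u/2)
l(s) = -1 - 3*s (l(s) = 2 - (((s + s) + s) + 3) = 2 - ((2*s + s) + 3) = 2 - (3*s + 3) = 2 - (3 + 3*s) = 2 + (-3 - 3*s) = -1 - 3*s)
L(k) = 2*k*(1 + k) (L(k) = (2*k)*(1 + k) = 2*k*(1 + k))
L(K(0))*l(2) = (2*((3/2)*0)*(1 + (3/2)*0))*(-1 - 3*2) = (2*0*(1 + 0))*(-1 - 6) = (2*0*1)*(-7) = 0*(-7) = 0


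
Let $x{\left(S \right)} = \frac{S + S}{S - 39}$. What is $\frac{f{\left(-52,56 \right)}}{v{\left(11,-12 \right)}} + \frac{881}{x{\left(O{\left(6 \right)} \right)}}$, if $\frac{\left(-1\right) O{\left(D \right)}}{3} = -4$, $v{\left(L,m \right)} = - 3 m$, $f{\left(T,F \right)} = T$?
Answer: $- \frac{71465}{72} \approx -992.57$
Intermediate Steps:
$O{\left(D \right)} = 12$ ($O{\left(D \right)} = \left(-3\right) \left(-4\right) = 12$)
$x{\left(S \right)} = \frac{2 S}{-39 + S}$
$\frac{f{\left(-52,56 \right)}}{v{\left(11,-12 \right)}} + \frac{881}{x{\left(O{\left(6 \right)} \right)}} = - \frac{52}{\left(-3\right) \left(-12\right)} + \frac{881}{2 \cdot 12 \frac{1}{-39 + 12}} = - \frac{52}{36} + \frac{881}{2 \cdot 12 \frac{1}{-27}} = \left(-52\right) \frac{1}{36} + \frac{881}{2 \cdot 12 \left(- \frac{1}{27}\right)} = - \frac{13}{9} + \frac{881}{- \frac{8}{9}} = - \frac{13}{9} + 881 \left(- \frac{9}{8}\right) = - \frac{13}{9} - \frac{7929}{8} = - \frac{71465}{72}$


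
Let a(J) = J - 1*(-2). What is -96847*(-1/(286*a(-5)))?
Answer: -96847/858 ≈ -112.88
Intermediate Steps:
a(J) = 2 + J (a(J) = J + 2 = 2 + J)
-96847*(-1/(286*a(-5))) = -96847*(-1/(286*(2 - 5))) = -96847/((-3*(-286))) = -96847/858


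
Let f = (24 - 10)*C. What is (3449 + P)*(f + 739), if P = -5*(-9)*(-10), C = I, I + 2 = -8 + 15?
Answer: 2426191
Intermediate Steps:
I = 5 (I = -2 + (-8 + 15) = -2 + 7 = 5)
C = 5
P = -450 (P = 45*(-10) = -450)
f = 70 (f = (24 - 10)*5 = 14*5 = 70)
(3449 + P)*(f + 739) = (3449 - 450)*(70 + 739) = 2999*809 = 2426191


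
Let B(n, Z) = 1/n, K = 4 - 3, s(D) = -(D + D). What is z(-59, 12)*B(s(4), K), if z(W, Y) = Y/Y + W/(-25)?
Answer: -21/50 ≈ -0.42000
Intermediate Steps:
z(W, Y) = 1 - W/25 (z(W, Y) = 1 + W*(-1/25) = 1 - W/25)
s(D) = -2*D
K = 1
z(-59, 12)*B(s(4), K) = (1 - 1/25*(-59))/((-2*4)) = (1 + 59/25)/(-8) = (84/25)*(-⅛) = -21/50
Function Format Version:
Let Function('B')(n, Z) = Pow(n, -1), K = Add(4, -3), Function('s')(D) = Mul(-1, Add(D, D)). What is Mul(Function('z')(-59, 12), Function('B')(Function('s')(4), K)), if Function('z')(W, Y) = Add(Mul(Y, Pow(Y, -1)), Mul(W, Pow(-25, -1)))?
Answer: Rational(-21, 50) ≈ -0.42000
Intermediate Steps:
Function('z')(W, Y) = Add(1, Mul(Rational(-1, 25), W)) (Function('z')(W, Y) = Add(1, Mul(W, Rational(-1, 25))) = Add(1, Mul(Rational(-1, 25), W)))
Function('s')(D) = Mul(-2, D) (Function('s')(D) = Mul(-1, Mul(2, D)) = Mul(-2, D))
K = 1
Mul(Function('z')(-59, 12), Function('B')(Function('s')(4), K)) = Mul(Add(1, Mul(Rational(-1, 25), -59)), Pow(Mul(-2, 4), -1)) = Mul(Add(1, Rational(59, 25)), Pow(-8, -1)) = Mul(Rational(84, 25), Rational(-1, 8)) = Rational(-21, 50)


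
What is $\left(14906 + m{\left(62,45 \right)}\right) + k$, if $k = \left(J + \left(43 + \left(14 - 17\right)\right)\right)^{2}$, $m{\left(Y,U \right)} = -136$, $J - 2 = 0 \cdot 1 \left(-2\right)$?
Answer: $16534$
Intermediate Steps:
$J = 2$ ($J = 2 + 0 \cdot 1 \left(-2\right) = 2 + 0 \left(-2\right) = 2 + 0 = 2$)
$k = 1764$ ($k = \left(2 + \left(43 + \left(14 - 17\right)\right)\right)^{2} = \left(2 + \left(43 - 3\right)\right)^{2} = \left(2 + 40\right)^{2} = 42^{2} = 1764$)
$\left(14906 + m{\left(62,45 \right)}\right) + k = \left(14906 - 136\right) + 1764 = 14770 + 1764 = 16534$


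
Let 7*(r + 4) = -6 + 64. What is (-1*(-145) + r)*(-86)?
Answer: -89870/7 ≈ -12839.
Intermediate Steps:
r = 30/7 (r = -4 + (-6 + 64)/7 = -4 + (⅐)*58 = -4 + 58/7 = 30/7 ≈ 4.2857)
(-1*(-145) + r)*(-86) = (-1*(-145) + 30/7)*(-86) = (145 + 30/7)*(-86) = (1045/7)*(-86) = -89870/7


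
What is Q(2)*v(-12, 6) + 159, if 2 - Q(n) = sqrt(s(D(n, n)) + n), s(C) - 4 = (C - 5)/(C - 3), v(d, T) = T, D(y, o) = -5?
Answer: 171 - 3*sqrt(29) ≈ 154.84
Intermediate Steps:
s(C) = 4 + (-5 + C)/(-3 + C) (s(C) = 4 + (C - 5)/(C - 3) = 4 + (-5 + C)/(-3 + C))
Q(n) = 2 - sqrt(21/4 + n) (Q(n) = 2 - sqrt((-17 + 5*(-5))/(-3 - 5) + n) = 2 - sqrt((-17 - 25)/(-8) + n) = 2 - sqrt(-1/8*(-42) + n) = 2 - sqrt(21/4 + n))
Q(2)*v(-12, 6) + 159 = (2 - sqrt(21 + 4*2)/2)*6 + 159 = (2 - sqrt(21 + 8)/2)*6 + 159 = (2 - sqrt(29)/2)*6 + 159 = (12 - 3*sqrt(29)) + 159 = 171 - 3*sqrt(29)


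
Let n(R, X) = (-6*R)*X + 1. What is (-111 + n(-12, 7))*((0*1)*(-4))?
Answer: 0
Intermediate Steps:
n(R, X) = 1 - 6*R*X (n(R, X) = -6*R*X + 1 = 1 - 6*R*X)
(-111 + n(-12, 7))*((0*1)*(-4)) = (-111 + (1 - 6*(-12)*7))*((0*1)*(-4)) = (-111 + (1 + 504))*(0*(-4)) = (-111 + 505)*0 = 394*0 = 0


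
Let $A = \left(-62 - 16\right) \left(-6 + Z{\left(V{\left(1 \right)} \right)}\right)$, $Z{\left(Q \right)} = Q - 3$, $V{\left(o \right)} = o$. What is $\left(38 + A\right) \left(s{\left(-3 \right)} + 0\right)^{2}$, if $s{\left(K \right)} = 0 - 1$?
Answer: $662$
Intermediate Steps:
$s{\left(K \right)} = -1$ ($s{\left(K \right)} = 0 - 1 = -1$)
$Z{\left(Q \right)} = -3 + Q$
$A = 624$ ($A = \left(-62 - 16\right) \left(-6 + \left(-3 + 1\right)\right) = - 78 \left(-6 - 2\right) = \left(-78\right) \left(-8\right) = 624$)
$\left(38 + A\right) \left(s{\left(-3 \right)} + 0\right)^{2} = \left(38 + 624\right) \left(-1 + 0\right)^{2} = 662 \left(-1\right)^{2} = 662 \cdot 1 = 662$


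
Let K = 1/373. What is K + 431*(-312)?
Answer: -50158055/373 ≈ -1.3447e+5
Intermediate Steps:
K = 1/373 ≈ 0.0026810
K + 431*(-312) = 1/373 + 431*(-312) = 1/373 - 134472 = -50158055/373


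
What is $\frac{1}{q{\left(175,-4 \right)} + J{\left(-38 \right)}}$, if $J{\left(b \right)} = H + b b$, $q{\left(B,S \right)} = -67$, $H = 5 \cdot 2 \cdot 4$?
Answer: $\frac{1}{1417} \approx 0.00070572$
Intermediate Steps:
$H = 40$ ($H = 10 \cdot 4 = 40$)
$J{\left(b \right)} = 40 + b^{2}$ ($J{\left(b \right)} = 40 + b b = 40 + b^{2}$)
$\frac{1}{q{\left(175,-4 \right)} + J{\left(-38 \right)}} = \frac{1}{-67 + \left(40 + \left(-38\right)^{2}\right)} = \frac{1}{-67 + \left(40 + 1444\right)} = \frac{1}{-67 + 1484} = \frac{1}{1417}$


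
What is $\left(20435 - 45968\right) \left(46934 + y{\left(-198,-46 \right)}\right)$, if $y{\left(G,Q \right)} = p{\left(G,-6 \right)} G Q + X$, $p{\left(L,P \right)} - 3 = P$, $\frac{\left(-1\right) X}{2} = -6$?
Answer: $-501008526$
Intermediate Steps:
$X = 12$ ($X = \left(-2\right) \left(-6\right) = 12$)
$p{\left(L,P \right)} = 3 + P$
$y{\left(G,Q \right)} = 12 - 3 G Q$ ($y{\left(G,Q \right)} = \left(3 - 6\right) G Q + 12 = - 3 G Q + 12 = 12 - 3 G Q$)
$\left(20435 - 45968\right) \left(46934 + y{\left(-198,-46 \right)}\right) = \left(20435 - 45968\right) \left(46934 + \left(12 - \left(-594\right) \left(-46\right)\right)\right) = - 25533 \left(46934 + \left(12 - 27324\right)\right) = - 25533 \left(46934 - 27312\right) = \left(-25533\right) 19622 = -501008526$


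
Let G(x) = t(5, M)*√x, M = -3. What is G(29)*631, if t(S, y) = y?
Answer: -1893*√29 ≈ -10194.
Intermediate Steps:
G(x) = -3*√x
G(29)*631 = -3*√29*631 = -1893*√29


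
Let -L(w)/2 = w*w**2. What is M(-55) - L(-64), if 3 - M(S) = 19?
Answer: -524304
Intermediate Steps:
M(S) = -16 (M(S) = 3 - 1*19 = 3 - 19 = -16)
L(w) = -2*w**3 (L(w) = -2*w*w**2 = -2*w**3)
M(-55) - L(-64) = -16 - (-2)*(-64)**3 = -16 - (-2)*(-262144) = -16 - 1*524288 = -16 - 524288 = -524304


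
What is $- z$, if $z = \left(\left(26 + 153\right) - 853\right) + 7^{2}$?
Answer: $625$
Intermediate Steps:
$z = -625$ ($z = \left(179 - 853\right) + 49 = -674 + 49 = -625$)
$- z = \left(-1\right) \left(-625\right) = 625$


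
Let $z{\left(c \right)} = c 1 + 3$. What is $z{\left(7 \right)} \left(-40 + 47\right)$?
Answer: $70$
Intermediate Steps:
$z{\left(c \right)} = 3 + c$ ($z{\left(c \right)} = c + 3 = 3 + c$)
$z{\left(7 \right)} \left(-40 + 47\right) = \left(3 + 7\right) \left(-40 + 47\right) = 10 \cdot 7 = 70$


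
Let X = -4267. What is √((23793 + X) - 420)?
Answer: √19106 ≈ 138.22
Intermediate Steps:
√((23793 + X) - 420) = √((23793 - 4267) - 420) = √(19526 - 420) = √19106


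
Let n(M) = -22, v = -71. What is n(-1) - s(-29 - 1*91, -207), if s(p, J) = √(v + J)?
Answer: -22 - I*√278 ≈ -22.0 - 16.673*I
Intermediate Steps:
s(p, J) = √(-71 + J)
n(-1) - s(-29 - 1*91, -207) = -22 - √(-71 - 207) = -22 - √(-278) = -22 - I*√278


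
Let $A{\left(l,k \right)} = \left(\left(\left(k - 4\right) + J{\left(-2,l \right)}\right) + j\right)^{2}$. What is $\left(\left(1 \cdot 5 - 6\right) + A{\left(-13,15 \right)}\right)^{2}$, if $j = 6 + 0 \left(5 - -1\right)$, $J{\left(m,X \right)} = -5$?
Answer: $20449$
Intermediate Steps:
$j = 6$ ($j = 6 + 0 \left(5 + 1\right) = 6 + 0 \cdot 6 = 6 + 0 = 6$)
$A{\left(l,k \right)} = \left(-3 + k\right)^{2}$ ($A{\left(l,k \right)} = \left(\left(\left(k - 4\right) - 5\right) + 6\right)^{2} = \left(\left(\left(-4 + k\right) - 5\right) + 6\right)^{2} = \left(\left(-9 + k\right) + 6\right)^{2} = \left(-3 + k\right)^{2}$)
$\left(\left(1 \cdot 5 - 6\right) + A{\left(-13,15 \right)}\right)^{2} = \left(\left(1 \cdot 5 - 6\right) + \left(-3 + 15\right)^{2}\right)^{2} = \left(\left(5 - 6\right) + 12^{2}\right)^{2} = \left(-1 + 144\right)^{2} = 143^{2} = 20449$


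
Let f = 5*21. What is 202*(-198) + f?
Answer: -39891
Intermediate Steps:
f = 105
202*(-198) + f = 202*(-198) + 105 = -39996 + 105 = -39891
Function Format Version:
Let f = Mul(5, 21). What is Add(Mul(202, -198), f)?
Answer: -39891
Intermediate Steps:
f = 105
Add(Mul(202, -198), f) = Add(Mul(202, -198), 105) = Add(-39996, 105) = -39891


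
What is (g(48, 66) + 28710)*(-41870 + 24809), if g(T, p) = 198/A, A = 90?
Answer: -2449294221/5 ≈ -4.8986e+8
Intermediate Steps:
g(T, p) = 11/5 (g(T, p) = 198/90 = 198*(1/90) = 11/5)
(g(48, 66) + 28710)*(-41870 + 24809) = (11/5 + 28710)*(-41870 + 24809) = (143561/5)*(-17061) = -2449294221/5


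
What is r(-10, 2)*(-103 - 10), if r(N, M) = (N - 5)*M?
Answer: 3390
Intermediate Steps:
r(N, M) = M*(-5 + N) (r(N, M) = (-5 + N)*M = M*(-5 + N))
r(-10, 2)*(-103 - 10) = (2*(-5 - 10))*(-103 - 10) = (2*(-15))*(-113) = -30*(-113) = 3390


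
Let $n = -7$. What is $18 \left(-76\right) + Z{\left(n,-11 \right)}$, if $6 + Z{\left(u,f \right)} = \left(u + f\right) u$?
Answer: $-1248$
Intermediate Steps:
$Z{\left(u,f \right)} = -6 + u \left(f + u\right)$ ($Z{\left(u,f \right)} = -6 + \left(u + f\right) u = -6 + \left(f + u\right) u = -6 + u \left(f + u\right)$)
$18 \left(-76\right) + Z{\left(n,-11 \right)} = 18 \left(-76\right) - \left(-71 - 49\right) = -1368 + \left(-6 + 49 + 77\right) = -1368 + 120 = -1248$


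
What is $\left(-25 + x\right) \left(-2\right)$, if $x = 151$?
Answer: $-252$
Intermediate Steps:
$\left(-25 + x\right) \left(-2\right) = \left(-25 + 151\right) \left(-2\right) = 126 \left(-2\right) = -252$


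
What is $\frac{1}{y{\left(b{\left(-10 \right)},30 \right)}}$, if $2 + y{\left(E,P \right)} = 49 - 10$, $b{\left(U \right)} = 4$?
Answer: $\frac{1}{37} \approx 0.027027$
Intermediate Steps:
$y{\left(E,P \right)} = 37$ ($y{\left(E,P \right)} = -2 + \left(49 - 10\right) = -2 + 39 = 37$)
$\frac{1}{y{\left(b{\left(-10 \right)},30 \right)}} = \frac{1}{37}$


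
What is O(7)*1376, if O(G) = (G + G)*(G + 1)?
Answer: 154112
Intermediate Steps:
O(G) = 2*G*(1 + G) (O(G) = (2*G)*(1 + G) = 2*G*(1 + G))
O(7)*1376 = (2*7*(1 + 7))*1376 = (2*7*8)*1376 = 112*1376 = 154112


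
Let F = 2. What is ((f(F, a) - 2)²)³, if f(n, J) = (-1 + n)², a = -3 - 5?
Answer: 1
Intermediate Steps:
a = -8
((f(F, a) - 2)²)³ = (((-1 + 2)² - 2)²)³ = ((1² - 2)²)³ = ((1 - 2)²)³ = ((-1)²)³ = 1³ = 1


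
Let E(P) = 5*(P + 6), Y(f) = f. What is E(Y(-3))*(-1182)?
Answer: -17730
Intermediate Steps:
E(P) = 30 + 5*P (E(P) = 5*(6 + P) = 30 + 5*P)
E(Y(-3))*(-1182) = (30 + 5*(-3))*(-1182) = (30 - 15)*(-1182) = 15*(-1182) = -17730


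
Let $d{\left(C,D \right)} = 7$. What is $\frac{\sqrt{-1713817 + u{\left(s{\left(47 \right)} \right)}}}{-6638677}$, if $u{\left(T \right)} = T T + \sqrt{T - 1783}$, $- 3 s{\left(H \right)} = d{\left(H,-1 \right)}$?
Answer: $- \frac{\sqrt{-15424304 + 6 i \sqrt{4017}}}{19916031} \approx -2.4309 \cdot 10^{-9} - 0.0001972 i$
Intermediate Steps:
$s{\left(H \right)} = - \frac{7}{3}$ ($s{\left(H \right)} = \left(- \frac{1}{3}\right) 7 = - \frac{7}{3}$)
$u{\left(T \right)} = T^{2} + \sqrt{-1783 + T}$
$\frac{\sqrt{-1713817 + u{\left(s{\left(47 \right)} \right)}}}{-6638677} = \frac{\sqrt{-1713817 + \left(\left(- \frac{7}{3}\right)^{2} + \sqrt{-1783 - \frac{7}{3}}\right)}}{-6638677} = \sqrt{-1713817 + \left(\frac{49}{9} + \sqrt{- \frac{5356}{3}}\right)} \left(- \frac{1}{6638677}\right) = \sqrt{-1713817 + \left(\frac{49}{9} + \frac{2 i \sqrt{4017}}{3}\right)} \left(- \frac{1}{6638677}\right) = \sqrt{- \frac{15424304}{9} + \frac{2 i \sqrt{4017}}{3}} \left(- \frac{1}{6638677}\right) = - \frac{\sqrt{- \frac{15424304}{9} + \frac{2 i \sqrt{4017}}{3}}}{6638677}$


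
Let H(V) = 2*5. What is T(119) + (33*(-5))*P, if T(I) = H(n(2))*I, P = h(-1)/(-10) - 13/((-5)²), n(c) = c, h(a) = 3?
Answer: 13253/10 ≈ 1325.3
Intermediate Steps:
P = -41/50 (P = 3/(-10) - 13/((-5)²) = 3*(-⅒) - 13/25 = -3/10 - 13*1/25 = -3/10 - 13/25 = -41/50 ≈ -0.82000)
H(V) = 10
T(I) = 10*I
T(119) + (33*(-5))*P = 10*119 + (33*(-5))*(-41/50) = 1190 - 165*(-41/50) = 1190 + 1353/10 = 13253/10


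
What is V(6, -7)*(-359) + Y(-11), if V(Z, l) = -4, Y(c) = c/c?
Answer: 1437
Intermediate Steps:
Y(c) = 1
V(6, -7)*(-359) + Y(-11) = -4*(-359) + 1 = 1436 + 1 = 1437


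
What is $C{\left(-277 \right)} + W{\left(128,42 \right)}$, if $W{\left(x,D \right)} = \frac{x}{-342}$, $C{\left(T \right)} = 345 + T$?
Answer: $\frac{11564}{171} \approx 67.626$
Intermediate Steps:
$W{\left(x,D \right)} = - \frac{x}{342}$ ($W{\left(x,D \right)} = x \left(- \frac{1}{342}\right) = - \frac{x}{342}$)
$C{\left(-277 \right)} + W{\left(128,42 \right)} = \left(345 - 277\right) - \frac{64}{171} = 68 - \frac{64}{171} = \frac{11564}{171}$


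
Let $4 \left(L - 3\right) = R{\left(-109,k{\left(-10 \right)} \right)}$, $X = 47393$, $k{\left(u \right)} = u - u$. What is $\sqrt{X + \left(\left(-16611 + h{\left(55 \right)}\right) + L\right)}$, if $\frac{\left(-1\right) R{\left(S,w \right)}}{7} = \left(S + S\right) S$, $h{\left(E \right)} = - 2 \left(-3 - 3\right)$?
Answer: $\frac{3 i \sqrt{4794}}{2} \approx 103.86 i$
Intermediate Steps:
$h{\left(E \right)} = 12$ ($h{\left(E \right)} = \left(-2\right) \left(-6\right) = 12$)
$k{\left(u \right)} = 0$
$R{\left(S,w \right)} = - 14 S^{2}$ ($R{\left(S,w \right)} = - 7 \left(S + S\right) S = - 7 \cdot 2 S S = - 7 \cdot 2 S^{2} = - 14 S^{2}$)
$L = - \frac{83161}{2}$ ($L = 3 + \frac{\left(-14\right) \left(-109\right)^{2}}{4} = 3 + \frac{\left(-14\right) 11881}{4} = 3 + \frac{1}{4} \left(-166334\right) = 3 - \frac{83167}{2} = - \frac{83161}{2} \approx -41581.0$)
$\sqrt{X + \left(\left(-16611 + h{\left(55 \right)}\right) + L\right)} = \sqrt{47393 + \left(\left(-16611 + 12\right) - \frac{83161}{2}\right)} = \sqrt{47393 - \frac{116359}{2}} = \sqrt{- \frac{21573}{2}} = \frac{3 i \sqrt{4794}}{2}$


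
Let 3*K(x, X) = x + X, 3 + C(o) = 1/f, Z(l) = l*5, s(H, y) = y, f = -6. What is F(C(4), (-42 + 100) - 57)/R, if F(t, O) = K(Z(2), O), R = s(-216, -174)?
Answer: -11/522 ≈ -0.021073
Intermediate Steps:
R = -174
Z(l) = 5*l
C(o) = -19/6 (C(o) = -3 + 1/(-6) = -3 - ⅙ = -19/6)
K(x, X) = X/3 + x/3 (K(x, X) = (x + X)/3 = (X + x)/3 = X/3 + x/3)
F(t, O) = 10/3 + O/3 (F(t, O) = O/3 + (5*2)/3 = O/3 + (⅓)*10 = O/3 + 10/3 = 10/3 + O/3)
F(C(4), (-42 + 100) - 57)/R = (10/3 + ((-42 + 100) - 57)/3)/(-174) = (10/3 + (58 - 57)/3)*(-1/174) = (10/3 + (⅓)*1)*(-1/174) = (10/3 + ⅓)*(-1/174) = (11/3)*(-1/174) = -11/522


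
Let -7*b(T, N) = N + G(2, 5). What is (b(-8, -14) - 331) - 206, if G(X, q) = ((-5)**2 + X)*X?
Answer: -3799/7 ≈ -542.71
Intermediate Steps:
G(X, q) = X*(25 + X) (G(X, q) = (25 + X)*X = X*(25 + X))
b(T, N) = -54/7 - N/7 (b(T, N) = -(N + 2*(25 + 2))/7 = -(N + 2*27)/7 = -(N + 54)/7 = -(54 + N)/7 = -54/7 - N/7)
(b(-8, -14) - 331) - 206 = ((-54/7 - 1/7*(-14)) - 331) - 206 = ((-54/7 + 2) - 331) - 206 = (-40/7 - 331) - 206 = -2357/7 - 206 = -3799/7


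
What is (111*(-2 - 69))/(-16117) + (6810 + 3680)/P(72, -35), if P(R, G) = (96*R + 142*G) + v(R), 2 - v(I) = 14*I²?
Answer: 2729461/8016732 ≈ 0.34047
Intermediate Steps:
v(I) = 2 - 14*I²
P(R, G) = 2 - 14*R² + 96*R + 142*G (P(R, G) = (96*R + 142*G) + (2 - 14*R²) = 2 - 14*R² + 96*R + 142*G)
(111*(-2 - 69))/(-16117) + (6810 + 3680)/P(72, -35) = (111*(-2 - 69))/(-16117) + (6810 + 3680)/(2 - 14*72² + 96*72 + 142*(-35)) = (111*(-71))*(-1/16117) + 10490/(2 - 14*5184 + 6912 - 4970) = -7881*(-1/16117) + 10490/(2 - 72576 + 6912 - 4970) = 111/227 + 10490/(-70632) = 111/227 + 10490*(-1/70632) = 111/227 - 5245/35316 = 2729461/8016732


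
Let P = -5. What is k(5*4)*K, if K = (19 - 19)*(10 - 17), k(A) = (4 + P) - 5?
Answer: 0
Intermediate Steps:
k(A) = -6 (k(A) = (4 - 5) - 5 = -1 - 5 = -6)
K = 0 (K = 0*(-7) = 0)
k(5*4)*K = -6*0 = 0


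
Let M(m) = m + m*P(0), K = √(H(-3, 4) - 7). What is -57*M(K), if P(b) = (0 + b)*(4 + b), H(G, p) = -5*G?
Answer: -114*√2 ≈ -161.22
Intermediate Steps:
K = 2*√2 (K = √(-5*(-3) - 7) = √(15 - 7) = √8 = 2*√2 ≈ 2.8284)
P(b) = b*(4 + b)
M(m) = m (M(m) = m + m*(0*(4 + 0)) = m + m*(0*4) = m + m*0 = m + 0 = m)
-57*M(K) = -114*√2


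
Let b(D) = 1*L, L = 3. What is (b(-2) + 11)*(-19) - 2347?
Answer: -2613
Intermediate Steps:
b(D) = 3 (b(D) = 1*3 = 3)
(b(-2) + 11)*(-19) - 2347 = (3 + 11)*(-19) - 2347 = 14*(-19) - 2347 = -266 - 2347 = -2613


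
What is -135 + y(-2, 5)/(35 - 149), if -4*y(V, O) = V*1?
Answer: -30781/228 ≈ -135.00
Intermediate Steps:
y(V, O) = -V/4
-135 + y(-2, 5)/(35 - 149) = -135 + (-¼*(-2))/(35 - 149) = -135 + (½)/(-114) = -135 - 1/114*½ = -135 - 1/228 = -30781/228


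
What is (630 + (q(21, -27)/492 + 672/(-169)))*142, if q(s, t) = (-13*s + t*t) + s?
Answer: 1233819753/13858 ≈ 89033.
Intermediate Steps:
q(s, t) = t² - 12*s (q(s, t) = (-13*s + t²) + s = (t² - 13*s) + s = t² - 12*s)
(630 + (q(21, -27)/492 + 672/(-169)))*142 = (630 + (((-27)² - 12*21)/492 + 672/(-169)))*142 = (630 + ((729 - 252)*(1/492) + 672*(-1/169)))*142 = (630 + (477*(1/492) - 672/169))*142 = (630 + (159/164 - 672/169))*142 = (630 - 83337/27716)*142 = (17377743/27716)*142 = 1233819753/13858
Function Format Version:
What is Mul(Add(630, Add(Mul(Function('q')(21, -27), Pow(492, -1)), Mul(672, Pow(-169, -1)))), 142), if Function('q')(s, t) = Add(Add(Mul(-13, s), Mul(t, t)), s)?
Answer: Rational(1233819753, 13858) ≈ 89033.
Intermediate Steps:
Function('q')(s, t) = Add(Pow(t, 2), Mul(-12, s)) (Function('q')(s, t) = Add(Add(Mul(-13, s), Pow(t, 2)), s) = Add(Add(Pow(t, 2), Mul(-13, s)), s) = Add(Pow(t, 2), Mul(-12, s)))
Mul(Add(630, Add(Mul(Function('q')(21, -27), Pow(492, -1)), Mul(672, Pow(-169, -1)))), 142) = Mul(Add(630, Add(Mul(Add(Pow(-27, 2), Mul(-12, 21)), Pow(492, -1)), Mul(672, Pow(-169, -1)))), 142) = Mul(Add(630, Add(Mul(Add(729, -252), Rational(1, 492)), Mul(672, Rational(-1, 169)))), 142) = Mul(Add(630, Add(Mul(477, Rational(1, 492)), Rational(-672, 169))), 142) = Mul(Add(630, Add(Rational(159, 164), Rational(-672, 169))), 142) = Mul(Add(630, Rational(-83337, 27716)), 142) = Mul(Rational(17377743, 27716), 142) = Rational(1233819753, 13858)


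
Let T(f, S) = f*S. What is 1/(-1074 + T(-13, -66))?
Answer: -1/216 ≈ -0.0046296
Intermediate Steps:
T(f, S) = S*f
1/(-1074 + T(-13, -66)) = 1/(-1074 - 66*(-13)) = 1/(-1074 + 858) = 1/(-216) = -1/216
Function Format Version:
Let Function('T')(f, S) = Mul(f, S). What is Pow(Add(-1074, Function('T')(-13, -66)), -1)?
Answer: Rational(-1, 216) ≈ -0.0046296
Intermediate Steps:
Function('T')(f, S) = Mul(S, f)
Pow(Add(-1074, Function('T')(-13, -66)), -1) = Pow(Add(-1074, Mul(-66, -13)), -1) = Pow(Add(-1074, 858), -1) = Pow(-216, -1) = Rational(-1, 216)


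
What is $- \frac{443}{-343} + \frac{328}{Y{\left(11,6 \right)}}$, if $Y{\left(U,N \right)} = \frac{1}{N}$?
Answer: $\frac{675467}{343} \approx 1969.3$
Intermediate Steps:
$- \frac{443}{-343} + \frac{328}{Y{\left(11,6 \right)}} = - \frac{443}{-343} + \frac{328}{\frac{1}{6}} = \left(-443\right) \left(- \frac{1}{343}\right) + 328 \frac{1}{\frac{1}{6}} = \frac{443}{343} + 328 \cdot 6 = \frac{443}{343} + 1968 = \frac{675467}{343}$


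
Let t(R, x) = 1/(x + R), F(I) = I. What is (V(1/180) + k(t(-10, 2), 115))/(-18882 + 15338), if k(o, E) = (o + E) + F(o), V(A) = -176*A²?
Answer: -929431/28706400 ≈ -0.032377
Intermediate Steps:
t(R, x) = 1/(R + x)
k(o, E) = E + 2*o (k(o, E) = (o + E) + o = (E + o) + o = E + 2*o)
(V(1/180) + k(t(-10, 2), 115))/(-18882 + 15338) = (-176*(1/180)² + (115 + 2/(-10 + 2)))/(-18882 + 15338) = (-176*(1/180)² + (115 + 2/(-8)))/(-3544) = (-176*1/32400 + (115 + 2*(-⅛)))*(-1/3544) = (-11/2025 + (115 - ¼))*(-1/3544) = (-11/2025 + 459/4)*(-1/3544) = (929431/8100)*(-1/3544) = -929431/28706400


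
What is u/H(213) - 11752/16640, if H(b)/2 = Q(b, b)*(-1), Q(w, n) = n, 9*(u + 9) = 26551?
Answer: -2334221/306720 ≈ -7.6103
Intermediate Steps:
u = 26470/9 (u = -9 + (⅑)*26551 = -9 + 26551/9 = 26470/9 ≈ 2941.1)
H(b) = -2*b (H(b) = 2*(b*(-1)) = 2*(-b) = -2*b)
u/H(213) - 11752/16640 = 26470/(9*((-2*213))) - 11752/16640 = (26470/9)/(-426) - 11752*1/16640 = (26470/9)*(-1/426) - 113/160 = -13235/1917 - 113/160 = -2334221/306720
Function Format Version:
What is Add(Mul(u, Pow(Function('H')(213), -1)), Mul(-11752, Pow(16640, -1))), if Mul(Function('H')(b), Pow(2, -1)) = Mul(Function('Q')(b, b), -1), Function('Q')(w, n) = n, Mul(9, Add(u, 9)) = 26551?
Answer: Rational(-2334221, 306720) ≈ -7.6103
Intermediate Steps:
u = Rational(26470, 9) (u = Add(-9, Mul(Rational(1, 9), 26551)) = Add(-9, Rational(26551, 9)) = Rational(26470, 9) ≈ 2941.1)
Function('H')(b) = Mul(-2, b) (Function('H')(b) = Mul(2, Mul(b, -1)) = Mul(2, Mul(-1, b)) = Mul(-2, b))
Add(Mul(u, Pow(Function('H')(213), -1)), Mul(-11752, Pow(16640, -1))) = Add(Mul(Rational(26470, 9), Pow(Mul(-2, 213), -1)), Mul(-11752, Pow(16640, -1))) = Add(Mul(Rational(26470, 9), Pow(-426, -1)), Mul(-11752, Rational(1, 16640))) = Add(Mul(Rational(26470, 9), Rational(-1, 426)), Rational(-113, 160)) = Add(Rational(-13235, 1917), Rational(-113, 160)) = Rational(-2334221, 306720)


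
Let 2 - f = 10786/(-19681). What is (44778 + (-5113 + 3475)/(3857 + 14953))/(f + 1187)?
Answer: 920931438839/24465012275 ≈ 37.643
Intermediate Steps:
f = 50148/19681 (f = 2 - 10786/(-19681) = 2 - 10786*(-1)/19681 = 2 - 1*(-10786/19681) = 2 + 10786/19681 = 50148/19681 ≈ 2.5480)
(44778 + (-5113 + 3475)/(3857 + 14953))/(f + 1187) = (44778 + (-5113 + 3475)/(3857 + 14953))/(50148/19681 + 1187) = (44778 - 1638/18810)/(23411495/19681) = (44778 - 1638*1/18810)*(19681/23411495) = (44778 - 91/1045)*(19681/23411495) = (46792919/1045)*(19681/23411495) = 920931438839/24465012275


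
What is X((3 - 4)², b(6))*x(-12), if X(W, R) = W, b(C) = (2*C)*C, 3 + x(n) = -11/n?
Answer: -25/12 ≈ -2.0833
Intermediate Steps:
x(n) = -3 - 11/n
b(C) = 2*C²
X((3 - 4)², b(6))*x(-12) = (3 - 4)²*(-3 - 11/(-12)) = (-1)²*(-3 - 11*(-1/12)) = 1*(-3 + 11/12) = 1*(-25/12) = -25/12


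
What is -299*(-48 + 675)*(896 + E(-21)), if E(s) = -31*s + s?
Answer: -286083798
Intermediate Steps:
E(s) = -30*s
-299*(-48 + 675)*(896 + E(-21)) = -299*(-48 + 675)*(896 - 30*(-21)) = -187473*(896 + 630) = -187473*1526 = -299*956802 = -286083798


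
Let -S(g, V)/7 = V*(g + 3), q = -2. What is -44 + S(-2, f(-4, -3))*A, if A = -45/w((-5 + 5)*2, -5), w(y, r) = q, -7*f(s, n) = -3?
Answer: -223/2 ≈ -111.50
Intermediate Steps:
f(s, n) = 3/7 (f(s, n) = -1/7*(-3) = 3/7)
S(g, V) = -7*V*(3 + g) (S(g, V) = -7*V*(g + 3) = -7*V*(3 + g))
w(y, r) = -2
A = 45/2 (A = -45/(-2) = -45*(-1/2) = 45/2 ≈ 22.500)
-44 + S(-2, f(-4, -3))*A = -44 - 7*3/7*(3 - 2)*(45/2) = -44 - 7*3/7*1*(45/2) = -44 - 3*45/2 = -44 - 135/2 = -223/2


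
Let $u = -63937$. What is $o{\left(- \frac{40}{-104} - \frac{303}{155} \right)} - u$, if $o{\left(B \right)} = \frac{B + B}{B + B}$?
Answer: $63938$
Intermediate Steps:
$o{\left(B \right)} = 1$ ($o{\left(B \right)} = \frac{2 B}{2 B} = 2 B \frac{1}{2 B} = 1$)
$o{\left(- \frac{40}{-104} - \frac{303}{155} \right)} - u = 1 - -63937 = 1 + 63937 = 63938$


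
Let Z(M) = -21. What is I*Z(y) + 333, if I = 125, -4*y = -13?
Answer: -2292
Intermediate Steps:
y = 13/4 (y = -1/4*(-13) = 13/4 ≈ 3.2500)
I*Z(y) + 333 = 125*(-21) + 333 = -2625 + 333 = -2292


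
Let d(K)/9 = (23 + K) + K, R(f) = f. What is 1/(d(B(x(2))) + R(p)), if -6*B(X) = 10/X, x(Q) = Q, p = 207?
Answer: 1/399 ≈ 0.0025063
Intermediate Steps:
B(X) = -5/(3*X)
d(K) = 207 + 18*K (d(K) = 9*((23 + K) + K) = 9*(23 + 2*K) = 207 + 18*K)
1/(d(B(x(2))) + R(p)) = 1/((207 + 18*(-5/3/2)) + 207) = 1/((207 + 18*(-5/3*½)) + 207) = 1/((207 + 18*(-⅚)) + 207) = 1/((207 - 15) + 207) = 1/(192 + 207) = 1/399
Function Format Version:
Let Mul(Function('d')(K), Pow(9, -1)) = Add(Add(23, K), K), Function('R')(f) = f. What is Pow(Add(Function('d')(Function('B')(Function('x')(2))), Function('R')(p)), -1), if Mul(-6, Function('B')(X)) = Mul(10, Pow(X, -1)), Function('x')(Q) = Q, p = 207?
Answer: Rational(1, 399) ≈ 0.0025063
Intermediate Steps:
Function('B')(X) = Mul(Rational(-5, 3), Pow(X, -1)) (Function('B')(X) = Mul(Rational(-1, 6), Mul(10, Pow(X, -1))) = Mul(Rational(-5, 3), Pow(X, -1)))
Function('d')(K) = Add(207, Mul(18, K)) (Function('d')(K) = Mul(9, Add(Add(23, K), K)) = Mul(9, Add(23, Mul(2, K))) = Add(207, Mul(18, K)))
Pow(Add(Function('d')(Function('B')(Function('x')(2))), Function('R')(p)), -1) = Pow(Add(Add(207, Mul(18, Mul(Rational(-5, 3), Pow(2, -1)))), 207), -1) = Pow(Add(Add(207, Mul(18, Mul(Rational(-5, 3), Rational(1, 2)))), 207), -1) = Pow(Add(Add(207, Mul(18, Rational(-5, 6))), 207), -1) = Pow(Add(Add(207, -15), 207), -1) = Pow(Add(192, 207), -1) = Pow(399, -1) = Rational(1, 399)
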